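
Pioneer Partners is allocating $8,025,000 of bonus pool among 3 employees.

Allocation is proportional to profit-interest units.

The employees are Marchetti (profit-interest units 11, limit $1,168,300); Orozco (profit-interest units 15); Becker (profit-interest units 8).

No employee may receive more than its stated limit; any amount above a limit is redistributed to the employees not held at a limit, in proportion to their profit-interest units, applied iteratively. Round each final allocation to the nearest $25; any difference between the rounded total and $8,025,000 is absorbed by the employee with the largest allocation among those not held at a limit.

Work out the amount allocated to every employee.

Total profit-interest units = 34.
Proportional shares (ignoring caps): Marchetti 2,596,323.53; Orozco 3,540,441.18; Becker 1,888,235.29.
Held at cap: Marchetti ($1,168,300); remaining pool $6,856,700 reallocated over remaining profit-interest units 23.
Remaining shares: Orozco 4,471,760.87 → $4,471,750; Becker 2,384,939.13 → $2,384,950.

Marchetti: $1,168,300 | Orozco: $4,471,750 | Becker: $2,384,950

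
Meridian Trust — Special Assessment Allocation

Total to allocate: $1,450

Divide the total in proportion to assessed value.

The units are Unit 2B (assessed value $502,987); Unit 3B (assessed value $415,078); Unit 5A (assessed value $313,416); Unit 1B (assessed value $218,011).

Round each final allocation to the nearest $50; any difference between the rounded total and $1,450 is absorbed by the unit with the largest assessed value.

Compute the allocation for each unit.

Unit 2B: $550; Unit 3B: $400; Unit 5A: $300; Unit 1B: $200

Sum of assessed value: 502,987 + 415,078 + 313,416 + 218,011 = 1,449,492.
Proportional shares: Unit 2B 503.16; Unit 3B 415.22; Unit 5A 313.53; Unit 1B 218.09.
At nearest $50: Unit 2B $500; Unit 3B $400; Unit 5A $300; Unit 1B $200. Sum = $1,400.
Difference $1,450 − $1,400 = +$50 applied to largest assessed value (Unit 2B): Unit 2B becomes $550.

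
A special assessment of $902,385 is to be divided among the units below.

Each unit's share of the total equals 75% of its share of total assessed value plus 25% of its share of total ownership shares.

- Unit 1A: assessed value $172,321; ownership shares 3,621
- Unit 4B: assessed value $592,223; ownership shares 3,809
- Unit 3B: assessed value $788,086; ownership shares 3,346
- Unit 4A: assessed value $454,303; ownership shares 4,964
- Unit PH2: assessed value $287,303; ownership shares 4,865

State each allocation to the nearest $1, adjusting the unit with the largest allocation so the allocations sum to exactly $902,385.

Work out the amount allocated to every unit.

Assessed value total 2,294,236; ownership shares total 20,605.
Combined weights (75% assessed value + 25% ownership shares): Unit 1A 0.1003; Unit 4B 0.2398; Unit 3B 0.2982; Unit 4A 0.2087; Unit PH2 0.1529.
Unrounded shares: Unit 1A 90,478.82; Unit 4B 216,406.26; Unit 3B 269,115.71; Unit 4A 188,366.17; Unit PH2 138,018.04.
After rounding ($1): Unit 1A $90,479; Unit 4B $216,406; Unit 3B $269,116; Unit 4A $188,366; Unit PH2 $138,018. Sum = $902,385.
Rounded total matches; no reconciliation needed.

Unit 1A: $90,479 · Unit 4B: $216,406 · Unit 3B: $269,116 · Unit 4A: $188,366 · Unit PH2: $138,018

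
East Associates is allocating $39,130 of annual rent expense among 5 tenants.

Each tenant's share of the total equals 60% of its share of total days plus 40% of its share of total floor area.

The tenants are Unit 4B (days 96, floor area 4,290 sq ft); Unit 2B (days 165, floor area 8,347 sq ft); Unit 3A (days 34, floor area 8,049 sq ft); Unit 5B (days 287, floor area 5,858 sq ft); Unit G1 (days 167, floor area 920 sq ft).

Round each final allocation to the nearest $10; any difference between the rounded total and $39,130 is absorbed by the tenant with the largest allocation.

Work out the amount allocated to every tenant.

Unit 4B: $5,450 | Unit 2B: $9,930 | Unit 3A: $5,650 | Unit 5B: $12,340 | Unit G1: $5,760

Totals — days 749, floor area 27,464.
Composite weights (60% days + 40% floor area): Unit 4B 0.1394; Unit 2B 0.2537; Unit 3A 0.1445; Unit 5B 0.3152; Unit G1 0.1472.
Pro-rata amounts: Unit 4B 5,454.11; Unit 2B 9,929.09; Unit 3A 5,652.96; Unit 5B 12,334.77; Unit G1 5,759.06.
After rounding ($10): Unit 4B $5,450; Unit 2B $9,930; Unit 3A $5,650; Unit 5B $12,330; Unit G1 $5,760. Sum = $39,120.
Difference $39,130 − $39,120 = +$10 applied to largest allocation (Unit 5B): Unit 5B becomes $12,340.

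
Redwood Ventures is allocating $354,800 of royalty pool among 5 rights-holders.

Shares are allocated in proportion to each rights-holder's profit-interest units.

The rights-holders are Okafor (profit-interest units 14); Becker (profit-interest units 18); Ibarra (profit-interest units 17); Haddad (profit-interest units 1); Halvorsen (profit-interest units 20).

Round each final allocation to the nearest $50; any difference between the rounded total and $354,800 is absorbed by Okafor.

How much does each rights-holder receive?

Okafor: $71,000 | Becker: $91,250 | Ibarra: $86,150 | Haddad: $5,050 | Halvorsen: $101,350

Combined profit-interest units = 70.
Proportional shares: Okafor 14/70 × $354,800 = 70,960.00; Becker 18/70 × $354,800 = 91,234.29; Ibarra 17/70 × $354,800 = 86,165.71; Haddad 1/70 × $354,800 = 5,068.57; Halvorsen 20/70 × $354,800 = 101,371.43.
At nearest $50: Okafor $70,950; Becker $91,250; Ibarra $86,150; Haddad $5,050; Halvorsen $101,350. Sum = $354,750.
Difference $354,800 − $354,750 = +$50 applied to Okafor: Okafor becomes $71,000.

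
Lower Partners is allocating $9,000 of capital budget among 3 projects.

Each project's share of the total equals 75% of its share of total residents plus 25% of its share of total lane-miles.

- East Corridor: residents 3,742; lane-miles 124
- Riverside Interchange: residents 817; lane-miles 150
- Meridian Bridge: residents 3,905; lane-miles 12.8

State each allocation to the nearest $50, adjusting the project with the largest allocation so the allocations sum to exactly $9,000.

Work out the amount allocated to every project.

Totals — residents 8,464, lane-miles 286.8.
Composite weights (75% residents + 25% lane-miles): East Corridor 0.4397; Riverside Interchange 0.2031; Meridian Bridge 0.3572.
Pro-rata amounts: East Corridor 3,957.03; Riverside Interchange 1,828.33; Meridian Bridge 3,214.64.
Rounded to nearest $50: East Corridor $3,950; Riverside Interchange $1,850; Meridian Bridge $3,200. Sum = $9,000.
Rounded total matches; no reconciliation needed.

East Corridor: $3,950 · Riverside Interchange: $1,850 · Meridian Bridge: $3,200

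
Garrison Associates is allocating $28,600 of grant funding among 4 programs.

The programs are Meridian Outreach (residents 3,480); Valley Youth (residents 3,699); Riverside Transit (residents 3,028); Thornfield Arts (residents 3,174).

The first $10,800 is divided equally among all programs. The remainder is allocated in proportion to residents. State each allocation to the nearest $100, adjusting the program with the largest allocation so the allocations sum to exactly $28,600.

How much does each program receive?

Meridian Outreach: $7,300 · Valley Youth: $7,700 · Riverside Transit: $6,700 · Thornfield Arts: $6,900

$10,800 shared equally gives $2,700 per program.
Remainder $17,800 by residents (total 13,381): Meridian Outreach 4,629.25 → $4,600; Valley Youth 4,920.57 → $4,900; Riverside Transit 4,027.98 → $4,000; Thornfield Arts 4,222.20 → $4,200.
Rounding difference +$100 on remainder applied to Valley Youth.
Totals: Meridian Outreach $2,700 + $4,600 = $7,300; Valley Youth $2,700 + $5,000 = $7,700; Riverside Transit $2,700 + $4,000 = $6,700; Thornfield Arts $2,700 + $4,200 = $6,900.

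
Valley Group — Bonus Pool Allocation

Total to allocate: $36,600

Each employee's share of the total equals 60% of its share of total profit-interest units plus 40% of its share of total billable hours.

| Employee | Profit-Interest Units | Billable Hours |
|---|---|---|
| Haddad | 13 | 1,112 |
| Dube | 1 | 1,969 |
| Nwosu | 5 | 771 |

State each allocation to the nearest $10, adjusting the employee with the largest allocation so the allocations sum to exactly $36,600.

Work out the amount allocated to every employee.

Profit-interest units total 19; billable hours total 3,852.
Blended shares (60% profit-interest units + 40% billable hours): Haddad 0.5260; Dube 0.2360; Nwosu 0.2380.
Unrounded shares: Haddad 19,251.56; Dube 8,639.22; Nwosu 8,709.23.
At nearest $10: Haddad $19,250; Dube $8,640; Nwosu $8,710. Sum = $36,600.
Rounded total matches; no reconciliation needed.

Haddad: $19,250 | Dube: $8,640 | Nwosu: $8,710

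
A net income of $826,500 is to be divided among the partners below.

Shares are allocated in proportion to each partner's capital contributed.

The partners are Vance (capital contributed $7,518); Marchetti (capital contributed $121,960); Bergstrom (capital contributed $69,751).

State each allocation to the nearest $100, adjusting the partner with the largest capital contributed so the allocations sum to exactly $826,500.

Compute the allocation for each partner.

Total capital contributed = 199,229.
Raw shares: Vance 7,518/199,229 × $826,500 = 31,188.37; Marchetti 121,960/199,229 × $826,500 = 505,950.14; Bergstrom 69,751/199,229 × $826,500 = 289,361.50.
At nearest $100: Vance $31,200; Marchetti $506,000; Bergstrom $289,400. Sum = $826,600.
Difference $826,500 − $826,600 = −$100 applied to largest capital contributed (Marchetti): Marchetti becomes $505,900.

Vance: $31,200 · Marchetti: $505,900 · Bergstrom: $289,400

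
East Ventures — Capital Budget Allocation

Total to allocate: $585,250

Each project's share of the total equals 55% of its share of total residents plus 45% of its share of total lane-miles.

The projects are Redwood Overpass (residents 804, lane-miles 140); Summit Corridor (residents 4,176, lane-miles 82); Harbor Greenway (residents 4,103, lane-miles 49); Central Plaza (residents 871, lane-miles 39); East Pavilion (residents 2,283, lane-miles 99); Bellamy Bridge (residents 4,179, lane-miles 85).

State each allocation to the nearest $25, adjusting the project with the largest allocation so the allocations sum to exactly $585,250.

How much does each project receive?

Residents total 16,416; lane-miles total 494.
Composite weights (55% residents + 45% lane-miles): Redwood Overpass 0.1545; Summit Corridor 0.2146; Harbor Greenway 0.1821; Central Plaza 0.0647; East Pavilion 0.1667; Bellamy Bridge 0.2174.
Raw shares: Redwood Overpass 90,402.10; Summit Corridor 125,599.70; Harbor Greenway 106,575.27; Central Plaza 37,870.48; East Pavilion 97,544.55; Bellamy Bridge 127,257.90.
After rounding ($25): Redwood Overpass $90,400; Summit Corridor $125,600; Harbor Greenway $106,575; Central Plaza $37,875; East Pavilion $97,550; Bellamy Bridge $127,250. Sum = $585,250.
No rounding difference to absorb.

Redwood Overpass: $90,400 · Summit Corridor: $125,600 · Harbor Greenway: $106,575 · Central Plaza: $37,875 · East Pavilion: $97,550 · Bellamy Bridge: $127,250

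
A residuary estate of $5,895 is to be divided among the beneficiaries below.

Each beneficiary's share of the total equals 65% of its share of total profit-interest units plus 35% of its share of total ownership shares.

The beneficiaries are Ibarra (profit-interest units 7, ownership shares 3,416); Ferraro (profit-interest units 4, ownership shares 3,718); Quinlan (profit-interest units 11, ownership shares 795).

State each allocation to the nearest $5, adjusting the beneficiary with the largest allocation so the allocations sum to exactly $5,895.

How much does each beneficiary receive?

Profit-interest units total 22; ownership shares total 7,929.
Combined weights (65% profit-interest units + 35% ownership shares): Ibarra 0.3576; Ferraro 0.2823; Quinlan 0.3601.
Raw shares: Ibarra 2,108.09; Ferraro 1,664.16; Quinlan 2,122.75.
Rounded to nearest $5: Ibarra $2,110; Ferraro $1,665; Quinlan $2,125. Sum = $5,900.
Difference $5,895 − $5,900 = −$5 applied to largest allocation (Quinlan): Quinlan becomes $2,120.

Ibarra: $2,110 · Ferraro: $1,665 · Quinlan: $2,120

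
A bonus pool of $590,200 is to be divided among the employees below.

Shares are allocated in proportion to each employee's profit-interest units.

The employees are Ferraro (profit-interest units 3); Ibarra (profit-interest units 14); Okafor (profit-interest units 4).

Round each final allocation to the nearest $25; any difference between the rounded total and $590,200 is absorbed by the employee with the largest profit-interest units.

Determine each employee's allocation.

Ferraro: $84,325 | Ibarra: $393,450 | Okafor: $112,425

Sum of profit-interest units: 21.
Proportional shares: Ferraro 3/21 × $590,200 = 84,314.29; Ibarra 14/21 × $590,200 = 393,466.67; Okafor 4/21 × $590,200 = 112,419.05.
After rounding ($25): Ferraro $84,325; Ibarra $393,475; Okafor $112,425. Sum = $590,225.
Difference $590,200 − $590,225 = −$25 applied to largest profit-interest units (Ibarra): Ibarra becomes $393,450.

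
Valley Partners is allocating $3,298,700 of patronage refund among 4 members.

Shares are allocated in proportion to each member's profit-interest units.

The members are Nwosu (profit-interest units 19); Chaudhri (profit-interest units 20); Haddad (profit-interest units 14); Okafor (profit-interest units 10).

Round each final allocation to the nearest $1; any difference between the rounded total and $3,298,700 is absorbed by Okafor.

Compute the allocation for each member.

Nwosu: $994,846 | Chaudhri: $1,047,206 | Haddad: $733,044 | Okafor: $523,604

Total profit-interest units = 63.
Raw shares: Nwosu 19/63 × $3,298,700 = 994,846.03; Chaudhri 20/63 × $3,298,700 = 1,047,206.35; Haddad 14/63 × $3,298,700 = 733,044.44; Okafor 10/63 × $3,298,700 = 523,603.17.
Rounded to nearest $1: Nwosu $994,846; Chaudhri $1,047,206; Haddad $733,044; Okafor $523,603. Sum = $3,298,699.
Difference $3,298,700 − $3,298,699 = +$1 applied to Okafor: Okafor becomes $523,604.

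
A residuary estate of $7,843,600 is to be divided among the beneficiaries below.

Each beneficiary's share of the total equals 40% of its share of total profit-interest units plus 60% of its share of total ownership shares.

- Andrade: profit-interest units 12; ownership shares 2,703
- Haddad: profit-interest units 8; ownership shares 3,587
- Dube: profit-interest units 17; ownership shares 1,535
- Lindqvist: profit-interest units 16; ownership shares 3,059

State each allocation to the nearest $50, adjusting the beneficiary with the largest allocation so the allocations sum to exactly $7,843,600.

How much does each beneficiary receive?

Totals — profit-interest units 53, ownership shares 10,884.
Combined weights (40% profit-interest units + 60% ownership shares): Andrade 0.2396; Haddad 0.2581; Dube 0.2129; Lindqvist 0.2894.
Unrounded shares: Andrade 1,879,120.71; Haddad 2,024,567.76; Dube 1,670,071.17; Lindqvist 2,269,840.36.
After rounding ($50): Andrade $1,879,100; Haddad $2,024,550; Dube $1,670,050; Lindqvist $2,269,850. Sum = $7,843,550.
Difference $7,843,600 − $7,843,550 = +$50 applied to largest allocation (Lindqvist): Lindqvist becomes $2,269,900.

Andrade: $1,879,100 · Haddad: $2,024,550 · Dube: $1,670,050 · Lindqvist: $2,269,900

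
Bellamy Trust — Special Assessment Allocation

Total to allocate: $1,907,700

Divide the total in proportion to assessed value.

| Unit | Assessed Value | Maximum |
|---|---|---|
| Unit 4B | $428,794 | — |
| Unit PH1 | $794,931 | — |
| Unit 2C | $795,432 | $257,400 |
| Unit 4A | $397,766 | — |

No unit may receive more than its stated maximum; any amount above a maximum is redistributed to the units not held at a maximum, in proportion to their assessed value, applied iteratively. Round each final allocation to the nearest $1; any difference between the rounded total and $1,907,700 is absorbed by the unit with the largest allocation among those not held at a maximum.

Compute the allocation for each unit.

Sum of assessed value: 2,416,923.
Unconstrained shares: Unit 4B 338,451.13; Unit PH1 627,446.497; Unit 2C 627,841.94; Unit 4A 313,960.44.
Capped: Unit 2C ($257,400); residual $1,650,300 reallocated over remaining assessed value 1,621,491.
Remaining shares: Unit 4B 436,412.37 → $436,412; Unit PH1 809,054.52 → $809,055; Unit 4A 404,833.10 → $404,833.

Unit 4B: $436,412; Unit PH1: $809,055; Unit 2C: $257,400; Unit 4A: $404,833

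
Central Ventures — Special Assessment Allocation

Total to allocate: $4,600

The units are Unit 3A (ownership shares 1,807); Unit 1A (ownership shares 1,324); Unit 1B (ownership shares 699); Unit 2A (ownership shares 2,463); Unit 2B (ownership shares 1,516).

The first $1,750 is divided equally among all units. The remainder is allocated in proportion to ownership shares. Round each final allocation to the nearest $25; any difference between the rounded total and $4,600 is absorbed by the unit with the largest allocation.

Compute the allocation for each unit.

Unit 3A: $1,000 · Unit 1A: $825 · Unit 1B: $600 · Unit 2A: $1,275 · Unit 2B: $900

Equal tier: $1,750 ÷ 5 = $350 apiece.
Remainder $2,850 by ownership shares (total 7,809): Unit 3A 659.49 → $650; Unit 1A 483.21 → $475; Unit 1B 255.11 → $250; Unit 2A 898.91 → $900; Unit 2B 553.28 → $550.
Rounding difference +$25 on remainder applied to Unit 2A.
Totals: Unit 3A $350 + $650 = $1,000; Unit 1A $350 + $475 = $825; Unit 1B $350 + $250 = $600; Unit 2A $350 + $925 = $1,275; Unit 2B $350 + $550 = $900.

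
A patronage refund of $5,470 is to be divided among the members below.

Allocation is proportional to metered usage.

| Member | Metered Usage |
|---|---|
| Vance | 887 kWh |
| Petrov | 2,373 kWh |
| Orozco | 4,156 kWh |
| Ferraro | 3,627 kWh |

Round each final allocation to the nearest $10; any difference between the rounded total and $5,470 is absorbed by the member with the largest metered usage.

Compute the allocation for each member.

Vance: $440; Petrov: $1,180; Orozco: $2,050; Ferraro: $1,800

Metered usage total: 887 + 2,373 + 4,156 + 3,627 = 11,043.
Proportional shares: Vance 439.36; Petrov 1,175.43; Orozco 2,058.62; Ferraro 1,796.59.
Rounded to nearest $10: Vance $440; Petrov $1,180; Orozco $2,060; Ferraro $1,800. Sum = $5,480.
Difference $5,470 − $5,480 = −$10 applied to largest metered usage (Orozco): Orozco becomes $2,050.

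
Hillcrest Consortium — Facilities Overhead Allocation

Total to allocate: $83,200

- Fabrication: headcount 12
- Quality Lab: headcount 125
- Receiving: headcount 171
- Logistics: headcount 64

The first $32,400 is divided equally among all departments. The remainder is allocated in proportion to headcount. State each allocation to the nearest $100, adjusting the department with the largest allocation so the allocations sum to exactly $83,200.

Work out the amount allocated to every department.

Fabrication: $9,700 | Quality Lab: $25,200 | Receiving: $31,500 | Logistics: $16,800

Equal tier: $32,400 ÷ 4 = $8,100 apiece.
Remainder $50,800 by headcount (total 372): Fabrication 1,638.71 → $1,600; Quality Lab 17,069.89 → $17,100; Receiving 23,351.61 → $23,400; Logistics 8,739.78 → $8,700.
Totals: Fabrication $8,100 + $1,600 = $9,700; Quality Lab $8,100 + $17,100 = $25,200; Receiving $8,100 + $23,400 = $31,500; Logistics $8,100 + $8,700 = $16,800.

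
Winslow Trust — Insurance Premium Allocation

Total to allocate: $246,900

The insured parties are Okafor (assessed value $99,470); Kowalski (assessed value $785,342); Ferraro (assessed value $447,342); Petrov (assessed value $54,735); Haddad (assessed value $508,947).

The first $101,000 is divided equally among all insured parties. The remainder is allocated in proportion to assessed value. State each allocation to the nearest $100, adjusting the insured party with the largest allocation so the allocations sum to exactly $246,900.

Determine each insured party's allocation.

Equal tier: $101,000 ÷ 5 = $20,200 apiece.
Remainder $145,900 by assessed value (total 1,895,836): Okafor 7,655.03 → $7,700; Kowalski 60,438.45 → $60,400; Ferraro 34,426.61 → $34,400; Petrov 4,212.30 → $4,200; Haddad 39,167.61 → $39,200.
Totals: Okafor $20,200 + $7,700 = $27,900; Kowalski $20,200 + $60,400 = $80,600; Ferraro $20,200 + $34,400 = $54,600; Petrov $20,200 + $4,200 = $24,400; Haddad $20,200 + $39,200 = $59,400.

Okafor: $27,900; Kowalski: $80,600; Ferraro: $54,600; Petrov: $24,400; Haddad: $59,400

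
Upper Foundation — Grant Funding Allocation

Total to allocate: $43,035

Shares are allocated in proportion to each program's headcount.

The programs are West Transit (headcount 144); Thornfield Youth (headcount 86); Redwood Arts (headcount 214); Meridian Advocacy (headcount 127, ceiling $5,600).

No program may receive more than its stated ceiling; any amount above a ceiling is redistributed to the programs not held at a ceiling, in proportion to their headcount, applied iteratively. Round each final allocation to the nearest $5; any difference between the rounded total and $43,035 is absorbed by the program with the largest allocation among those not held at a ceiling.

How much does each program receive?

West Transit: $12,140 · Thornfield Youth: $7,250 · Redwood Arts: $18,045 · Meridian Advocacy: $5,600

Total headcount = 571.
Unconstrained shares: West Transit 10,852.96; Thornfield Youth 6,481.63; Redwood Arts 16,128.70; Meridian Advocacy 9,571.71.
Held at cap: Meridian Advocacy ($5,600); residual $37,435 reallocated over remaining headcount 444.
Remaining shares: West Transit 12,141.08 → $12,140; Thornfield Youth 7,250.92 → $7,250; Redwood Arts 18,043.00 → $18,045.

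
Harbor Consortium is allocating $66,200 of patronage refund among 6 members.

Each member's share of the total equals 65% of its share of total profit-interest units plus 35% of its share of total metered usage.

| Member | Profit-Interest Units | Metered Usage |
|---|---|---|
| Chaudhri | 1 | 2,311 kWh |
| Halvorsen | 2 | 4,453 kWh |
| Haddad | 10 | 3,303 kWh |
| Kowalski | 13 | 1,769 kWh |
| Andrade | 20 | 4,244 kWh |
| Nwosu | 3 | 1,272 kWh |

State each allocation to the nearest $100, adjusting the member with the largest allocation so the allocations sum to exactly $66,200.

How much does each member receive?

Chaudhri: $4,000 | Halvorsen: $7,700 | Haddad: $13,200 | Kowalski: $13,800 | Andrade: $23,200 | Nwosu: $4,300

Profit-interest units total 49; metered usage total 17,352.
Combined weights (65% profit-interest units + 35% metered usage): Chaudhri 0.0599; Halvorsen 0.1164; Haddad 0.1993; Kowalski 0.2081; Andrade 0.3509; Nwosu 0.0655.
Proportional shares: Chaudhri 3,964.02; Halvorsen 7,702.39; Haddad 13,192.10; Kowalski 13,778.26; Andrade 23,230.25; Nwosu 4,332.98.
Rounded to nearest $100: Chaudhri $4,000; Halvorsen $7,700; Haddad $13,200; Kowalski $13,800; Andrade $23,200; Nwosu $4,300. Sum = $66,200.
Sum already equals the total — no adjustment.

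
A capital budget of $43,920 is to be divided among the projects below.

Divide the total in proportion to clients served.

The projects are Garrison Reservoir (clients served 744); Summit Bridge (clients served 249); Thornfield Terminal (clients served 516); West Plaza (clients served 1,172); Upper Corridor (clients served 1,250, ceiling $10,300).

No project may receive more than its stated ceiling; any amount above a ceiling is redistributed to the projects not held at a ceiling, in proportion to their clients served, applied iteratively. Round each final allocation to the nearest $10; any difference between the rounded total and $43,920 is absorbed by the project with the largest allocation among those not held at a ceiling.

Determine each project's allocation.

Garrison Reservoir: $9,330 · Summit Bridge: $3,120 · Thornfield Terminal: $6,470 · West Plaza: $14,700 · Upper Corridor: $10,300

Sum of clients served: 3,931.
Unconstrained shares: Garrison Reservoir 8,312.51; Summit Bridge 2,782.01; Thornfield Terminal 5,765.13; West Plaza 13,094.44; Upper Corridor 13,965.91.
Held at cap: Upper Corridor ($10,300); residual $33,620 reallocated over remaining clients served 2,681.
Redistributed shares: Garrison Reservoir 9,329.83 → $9,330; Summit Bridge 3,122.48 → $3,120; Thornfield Terminal 6,470.69 → $6,470; West Plaza 14,696.99 → $14,700.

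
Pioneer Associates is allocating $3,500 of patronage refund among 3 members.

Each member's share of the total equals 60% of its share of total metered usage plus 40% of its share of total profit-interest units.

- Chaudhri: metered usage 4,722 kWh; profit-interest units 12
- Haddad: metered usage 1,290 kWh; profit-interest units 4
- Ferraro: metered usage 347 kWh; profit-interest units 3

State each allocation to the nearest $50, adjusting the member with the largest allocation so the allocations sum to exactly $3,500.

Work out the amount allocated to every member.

Chaudhri: $2,450 | Haddad: $700 | Ferraro: $350

Metered usage total 6,359; profit-interest units total 19.
Combined weights (60% metered usage + 40% profit-interest units): Chaudhri 0.6982; Haddad 0.2059; Ferraro 0.0959.
Proportional shares: Chaudhri 2,443.61; Haddad 720.75; Ferraro 335.65.
At nearest $50: Chaudhri $2,450; Haddad $700; Ferraro $350. Sum = $3,500.
No rounding difference to absorb.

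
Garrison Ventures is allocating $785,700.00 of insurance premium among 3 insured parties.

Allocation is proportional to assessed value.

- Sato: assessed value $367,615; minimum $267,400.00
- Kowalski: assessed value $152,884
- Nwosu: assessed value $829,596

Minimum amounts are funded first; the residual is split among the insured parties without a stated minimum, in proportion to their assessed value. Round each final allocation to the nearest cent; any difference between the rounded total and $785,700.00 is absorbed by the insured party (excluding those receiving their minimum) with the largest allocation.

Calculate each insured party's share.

Fund the minimums — Sato $267,400.00. Balance $518,300.00.
Balance split over remaining assessed value 982,480: Kowalski 80,652.8145 → $80,652.81; Nwosu 437,647.1855 → $437,647.19.

Sato: $267,400.00 | Kowalski: $80,652.81 | Nwosu: $437,647.19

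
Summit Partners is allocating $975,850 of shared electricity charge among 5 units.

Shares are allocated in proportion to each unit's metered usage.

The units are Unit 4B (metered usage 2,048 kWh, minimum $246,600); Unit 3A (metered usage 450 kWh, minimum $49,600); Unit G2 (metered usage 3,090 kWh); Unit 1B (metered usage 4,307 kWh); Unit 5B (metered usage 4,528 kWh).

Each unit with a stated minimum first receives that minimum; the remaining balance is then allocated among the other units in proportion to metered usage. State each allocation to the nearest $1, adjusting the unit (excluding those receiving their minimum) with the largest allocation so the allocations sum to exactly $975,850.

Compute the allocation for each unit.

Guaranteed amounts: Unit 4B $246,600; Unit 3A $49,600. Balance $679,650.
Balance split over remaining metered usage 11,925: Unit G2 176,110.57 → $176,111; Unit 1B 245,471.91 → $245,472; Unit 5B 258,067.52 → $258,068.
Rounding difference −$1 applied to Unit 5B → $258,067.

Unit 4B: $246,600 | Unit 3A: $49,600 | Unit G2: $176,111 | Unit 1B: $245,472 | Unit 5B: $258,067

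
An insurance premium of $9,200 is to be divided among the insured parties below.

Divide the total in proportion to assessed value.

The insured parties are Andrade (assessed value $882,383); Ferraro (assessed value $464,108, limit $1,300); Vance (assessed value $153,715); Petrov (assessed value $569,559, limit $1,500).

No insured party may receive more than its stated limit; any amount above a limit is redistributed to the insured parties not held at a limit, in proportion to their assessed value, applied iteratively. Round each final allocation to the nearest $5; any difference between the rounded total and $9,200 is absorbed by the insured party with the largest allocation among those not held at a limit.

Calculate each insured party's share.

Andrade: $5,450 · Ferraro: $1,300 · Vance: $950 · Petrov: $1,500

Sum of assessed value: 2,069,765.
Proportional shares (ignoring caps): Andrade 3,922.15; Ferraro 2,062.94; Vance 683.26; Petrov 2,531.66.
Cap binds for Ferraro ($1,300), Petrov ($1,500); balance $6,400 reallocated over remaining assessed value 1,036,098.
Redistributed shares: Andrade 5,450.50 → $5,450; Vance 949.50 → $950.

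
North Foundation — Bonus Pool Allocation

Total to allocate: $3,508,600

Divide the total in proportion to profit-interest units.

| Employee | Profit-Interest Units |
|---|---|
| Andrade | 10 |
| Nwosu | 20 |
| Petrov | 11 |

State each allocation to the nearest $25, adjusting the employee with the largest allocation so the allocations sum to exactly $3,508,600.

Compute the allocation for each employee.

Andrade: $855,750; Nwosu: $1,711,525; Petrov: $941,325

Sum of profit-interest units: 41.
Pro-rata amounts: Andrade 10/41 × $3,508,600 = 855,756.10; Nwosu 20/41 × $3,508,600 = 1,711,512.20; Petrov 11/41 × $3,508,600 = 941,331.71.
At nearest $25: Andrade $855,750; Nwosu $1,711,500; Petrov $941,325. Sum = $3,508,575.
Difference $3,508,600 − $3,508,575 = +$25 applied to largest allocation (Nwosu): Nwosu becomes $1,711,525.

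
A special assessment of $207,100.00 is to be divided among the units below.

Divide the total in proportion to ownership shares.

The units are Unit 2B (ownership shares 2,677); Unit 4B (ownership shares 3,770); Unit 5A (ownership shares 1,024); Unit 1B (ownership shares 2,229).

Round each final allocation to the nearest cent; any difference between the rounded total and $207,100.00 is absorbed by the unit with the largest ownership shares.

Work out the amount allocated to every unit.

Unit 2B: $57,155.33; Unit 4B: $80,491.44; Unit 5A: $21,862.93; Unit 1B: $47,590.30

Sum of ownership shares: 2,677 + 3,770 + 1,024 + 2,229 = 9,700.
Raw shares: Unit 2B 57,155.3299; Unit 4B 80,491.4433; Unit 5A 21,862.9278; Unit 1B 47,590.2990.
At nearest cent: Unit 2B $57,155.33; Unit 4B $80,491.44; Unit 5A $21,862.93; Unit 1B $47,590.30. Sum = $207,100.00.
No rounding difference to absorb.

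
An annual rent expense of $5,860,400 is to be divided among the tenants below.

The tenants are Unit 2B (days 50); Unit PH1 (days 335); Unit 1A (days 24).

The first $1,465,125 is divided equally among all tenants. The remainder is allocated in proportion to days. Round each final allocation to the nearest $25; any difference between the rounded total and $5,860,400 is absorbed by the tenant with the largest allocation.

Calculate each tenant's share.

Equal tier: $1,465,125 ÷ 3 = $488,375 apiece.
Remainder $4,395,275 by days (total 409): Unit 2B 537,319.68 → $537,325; Unit PH1 3,600,041.87 → $3,600,050; Unit 1A 257,913.45 → $257,925.
Rounding difference −$25 on remainder applied to Unit PH1.
Totals: Unit 2B $488,375 + $537,325 = $1,025,700; Unit PH1 $488,375 + $3,600,025 = $4,088,400; Unit 1A $488,375 + $257,925 = $746,300.

Unit 2B: $1,025,700 · Unit PH1: $4,088,400 · Unit 1A: $746,300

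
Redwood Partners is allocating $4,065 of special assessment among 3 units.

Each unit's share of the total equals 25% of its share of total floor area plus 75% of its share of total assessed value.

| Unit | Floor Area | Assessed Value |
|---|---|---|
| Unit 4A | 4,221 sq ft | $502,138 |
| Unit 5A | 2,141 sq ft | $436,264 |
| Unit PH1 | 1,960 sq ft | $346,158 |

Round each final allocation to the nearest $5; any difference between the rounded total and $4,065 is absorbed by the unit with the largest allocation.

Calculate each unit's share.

Floor area total 8,322; assessed value total 1,284,560.
Combined weights (25% floor area + 75% assessed value): Unit 4A 0.4200; Unit 5A 0.3190; Unit PH1 0.2610.
Proportional shares: Unit 4A 1,707.22; Unit 5A 1,296.87; Unit PH1 1,060.91.
After rounding ($5): Unit 4A $1,705; Unit 5A $1,295; Unit PH1 $1,060. Sum = $4,060.
Difference $4,065 − $4,060 = +$5 applied to largest allocation (Unit 4A): Unit 4A becomes $1,710.

Unit 4A: $1,710; Unit 5A: $1,295; Unit PH1: $1,060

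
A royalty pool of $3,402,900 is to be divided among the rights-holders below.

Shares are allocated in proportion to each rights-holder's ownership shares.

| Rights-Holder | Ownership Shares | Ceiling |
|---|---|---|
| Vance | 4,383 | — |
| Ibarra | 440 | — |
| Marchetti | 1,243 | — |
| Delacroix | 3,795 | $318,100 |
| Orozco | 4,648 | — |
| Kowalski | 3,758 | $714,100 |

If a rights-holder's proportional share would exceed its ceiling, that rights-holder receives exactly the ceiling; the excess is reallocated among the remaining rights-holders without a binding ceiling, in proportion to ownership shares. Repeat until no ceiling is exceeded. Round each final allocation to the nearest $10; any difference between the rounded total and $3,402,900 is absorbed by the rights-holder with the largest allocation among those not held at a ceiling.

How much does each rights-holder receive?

Sum of ownership shares: 18,267.
Proportional shares (ignoring caps): Vance 816,494.81; Ibarra 81,966.17; Marchetti 231,554.43; Delacroix 706,958.20; Orozco 865,860.80; Kowalski 700,065.59.
Held at cap: Delacroix ($318,100); residual $3,084,800 reallocated over remaining ownership shares 14,472.
Held at cap: Kowalski ($714,100); residual $2,370,700 reallocated over remaining ownership shares 10,714.
Redistributed shares: Vance 969,831.82 → $969,830; Ibarra 97,359.34 → $97,360; Marchetti 275,040.14 → $275,040; Orozco 1,028,468.70 → $1,028,470.

Vance: $969,830; Ibarra: $97,360; Marchetti: $275,040; Delacroix: $318,100; Orozco: $1,028,470; Kowalski: $714,100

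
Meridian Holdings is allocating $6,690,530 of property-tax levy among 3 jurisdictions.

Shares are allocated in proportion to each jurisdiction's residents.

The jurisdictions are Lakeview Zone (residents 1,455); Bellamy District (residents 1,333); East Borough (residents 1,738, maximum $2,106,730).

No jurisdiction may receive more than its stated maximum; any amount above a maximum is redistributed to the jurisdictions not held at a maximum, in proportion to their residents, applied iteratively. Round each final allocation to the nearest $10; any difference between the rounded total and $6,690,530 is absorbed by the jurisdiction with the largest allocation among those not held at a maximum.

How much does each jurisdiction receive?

Lakeview Zone: $2,392,190 · Bellamy District: $2,191,610 · East Borough: $2,106,730

Sum of residents: 4,526.
Pro-rata shares before constraints: Lakeview Zone 2,150,844.27; Bellamy District 1,970,498.56; East Borough 2,569,187.17.
Held at cap: East Borough ($2,106,730); residual $4,583,800 reallocated over remaining residents 2,788.
Remaining shares: Lakeview Zone 2,392,191.18 → $2,392,190; Bellamy District 2,191,608.82 → $2,191,610.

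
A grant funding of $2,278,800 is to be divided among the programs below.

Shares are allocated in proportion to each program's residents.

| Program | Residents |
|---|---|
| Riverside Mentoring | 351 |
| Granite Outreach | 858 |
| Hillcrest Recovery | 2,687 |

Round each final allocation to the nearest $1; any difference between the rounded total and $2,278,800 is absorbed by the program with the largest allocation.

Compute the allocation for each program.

Riverside Mentoring: $205,303; Granite Outreach: $501,851; Hillcrest Recovery: $1,571,646

Total residents = 3,896.
Unrounded shares: Riverside Mentoring 351/3,896 × $2,278,800 = 205,302.57; Granite Outreach 858/3,896 × $2,278,800 = 501,850.72; Hillcrest Recovery 2,687/3,896 × $2,278,800 = 1,571,646.71.
After rounding ($1): Riverside Mentoring $205,303; Granite Outreach $501,851; Hillcrest Recovery $1,571,647. Sum = $2,278,801.
Difference $2,278,800 − $2,278,801 = −$1 applied to largest allocation (Hillcrest Recovery): Hillcrest Recovery becomes $1,571,646.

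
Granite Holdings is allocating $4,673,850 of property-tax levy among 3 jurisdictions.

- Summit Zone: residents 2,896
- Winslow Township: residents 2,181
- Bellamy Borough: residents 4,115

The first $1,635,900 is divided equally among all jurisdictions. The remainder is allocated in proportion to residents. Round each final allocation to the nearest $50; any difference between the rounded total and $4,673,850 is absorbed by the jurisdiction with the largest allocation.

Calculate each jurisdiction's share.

First tranche $1,635,900 split equally: $545,300 each.
Remainder $3,037,950 by residents (total 9,192): Summit Zone 957,126.11 → $957,150; Winslow Township 720,819.08 → $720,800; Bellamy Borough 1,360,004.81 → $1,360,000.
Totals: Summit Zone $545,300 + $957,150 = $1,502,450; Winslow Township $545,300 + $720,800 = $1,266,100; Bellamy Borough $545,300 + $1,360,000 = $1,905,300.

Summit Zone: $1,502,450 | Winslow Township: $1,266,100 | Bellamy Borough: $1,905,300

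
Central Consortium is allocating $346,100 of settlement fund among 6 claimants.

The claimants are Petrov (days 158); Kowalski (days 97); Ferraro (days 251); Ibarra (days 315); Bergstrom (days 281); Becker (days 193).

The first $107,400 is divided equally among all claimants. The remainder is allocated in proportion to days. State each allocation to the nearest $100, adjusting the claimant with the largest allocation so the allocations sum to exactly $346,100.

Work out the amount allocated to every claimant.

$107,400 shared equally gives $17,900 per claimant.
Remainder $238,700 by days (total 1,295): Petrov 29,123.24 → $29,100; Kowalski 17,879.46 → $17,900; Ferraro 46,265.41 → $46,300; Ibarra 58,062.16 → $58,100; Bergstrom 51,795.14 → $51,800; Becker 35,574.59 → $35,600.
Rounding difference −$100 on remainder applied to Ibarra.
Totals: Petrov $17,900 + $29,100 = $47,000; Kowalski $17,900 + $17,900 = $35,800; Ferraro $17,900 + $46,300 = $64,200; Ibarra $17,900 + $58,000 = $75,900; Bergstrom $17,900 + $51,800 = $69,700; Becker $17,900 + $35,600 = $53,500.

Petrov: $47,000; Kowalski: $35,800; Ferraro: $64,200; Ibarra: $75,900; Bergstrom: $69,700; Becker: $53,500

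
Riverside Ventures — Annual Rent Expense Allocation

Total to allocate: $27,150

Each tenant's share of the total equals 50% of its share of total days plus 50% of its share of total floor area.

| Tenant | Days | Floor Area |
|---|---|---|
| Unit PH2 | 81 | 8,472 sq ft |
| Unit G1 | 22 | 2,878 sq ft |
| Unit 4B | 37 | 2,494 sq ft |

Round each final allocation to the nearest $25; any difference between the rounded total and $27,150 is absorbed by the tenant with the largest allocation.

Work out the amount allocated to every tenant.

Totals — days 140, floor area 13,844.
Blended shares (50% days + 50% floor area): Unit PH2 0.5953; Unit G1 0.1825; Unit 4B 0.2222.
Proportional shares: Unit PH2 16,161.49; Unit G1 4,955.29; Unit 4B 6,033.22.
At nearest $25: Unit PH2 $16,150; Unit G1 $4,950; Unit 4B $6,025. Sum = $27,125.
Difference $27,150 − $27,125 = +$25 applied to largest allocation (Unit PH2): Unit PH2 becomes $16,175.

Unit PH2: $16,175 | Unit G1: $4,950 | Unit 4B: $6,025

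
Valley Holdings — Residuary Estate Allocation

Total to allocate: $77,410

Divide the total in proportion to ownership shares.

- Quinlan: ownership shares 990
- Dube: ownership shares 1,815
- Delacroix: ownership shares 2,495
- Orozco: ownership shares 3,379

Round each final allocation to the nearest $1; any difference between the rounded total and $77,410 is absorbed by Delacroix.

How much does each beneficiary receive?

Quinlan: $8,830 | Dube: $16,188 | Delacroix: $22,254 | Orozco: $30,138

Ownership shares total: 8,679.
Pro-rata amounts: Quinlan 990/8,679 × $77,410 = 8,830.04; Dube 1,815/8,679 × $77,410 = 16,188.40; Delacroix 2,495/8,679 × $77,410 = 22,253.48; Orozco 3,379/8,679 × $77,410 = 30,138.08.
After rounding ($1): Quinlan $8,830; Dube $16,188; Delacroix $22,253; Orozco $30,138. Sum = $77,409.
Difference $77,410 − $77,409 = +$1 applied to Delacroix: Delacroix becomes $22,254.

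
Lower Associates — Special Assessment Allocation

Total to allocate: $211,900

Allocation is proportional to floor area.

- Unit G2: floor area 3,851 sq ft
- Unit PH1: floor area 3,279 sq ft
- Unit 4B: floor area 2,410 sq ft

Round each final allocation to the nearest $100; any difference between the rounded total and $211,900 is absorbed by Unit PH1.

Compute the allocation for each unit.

Floor area total: 9,540.
Unrounded shares: Unit G2 3,851/9,540 × $211,900 = 85,537.41; Unit PH1 3,279/9,540 × $211,900 = 72,832.30; Unit 4B 2,410/9,540 × $211,900 = 53,530.29.
At nearest $100: Unit G2 $85,500; Unit PH1 $72,800; Unit 4B $53,500. Sum = $211,800.
Difference $211,900 − $211,800 = +$100 applied to Unit PH1: Unit PH1 becomes $72,900.

Unit G2: $85,500 · Unit PH1: $72,900 · Unit 4B: $53,500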